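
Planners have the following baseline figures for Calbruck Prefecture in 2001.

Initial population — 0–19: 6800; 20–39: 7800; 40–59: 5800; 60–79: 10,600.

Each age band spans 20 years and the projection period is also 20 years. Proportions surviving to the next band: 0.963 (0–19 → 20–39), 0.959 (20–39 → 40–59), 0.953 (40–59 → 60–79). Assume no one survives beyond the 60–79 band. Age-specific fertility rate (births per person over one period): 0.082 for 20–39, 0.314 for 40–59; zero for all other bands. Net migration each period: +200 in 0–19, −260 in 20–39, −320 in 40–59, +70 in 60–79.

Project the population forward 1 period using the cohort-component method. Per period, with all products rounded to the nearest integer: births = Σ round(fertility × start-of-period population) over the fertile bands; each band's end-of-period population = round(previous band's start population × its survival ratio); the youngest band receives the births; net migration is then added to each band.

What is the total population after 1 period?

21706

Period 1.
Births: 7800 * 0.082 = 640  |  5800 * 0.314 = 1821 ⇒ total 2461
20–39: 6800 * 0.963 = 6548
40–59: 7800 * 0.959 = 7480
60–79: 5800 * 0.953 = 5527
Net migration: 0–19 + 200 → 2661; 20–39 − 260 → 6288; 40–59 − 320 → 7160; 60–79 + 70 → 5597
→ [2661, 6288, 7160, 5597]
Total after period 1: 2661 + 6288 + 7160 + 5597 = 21706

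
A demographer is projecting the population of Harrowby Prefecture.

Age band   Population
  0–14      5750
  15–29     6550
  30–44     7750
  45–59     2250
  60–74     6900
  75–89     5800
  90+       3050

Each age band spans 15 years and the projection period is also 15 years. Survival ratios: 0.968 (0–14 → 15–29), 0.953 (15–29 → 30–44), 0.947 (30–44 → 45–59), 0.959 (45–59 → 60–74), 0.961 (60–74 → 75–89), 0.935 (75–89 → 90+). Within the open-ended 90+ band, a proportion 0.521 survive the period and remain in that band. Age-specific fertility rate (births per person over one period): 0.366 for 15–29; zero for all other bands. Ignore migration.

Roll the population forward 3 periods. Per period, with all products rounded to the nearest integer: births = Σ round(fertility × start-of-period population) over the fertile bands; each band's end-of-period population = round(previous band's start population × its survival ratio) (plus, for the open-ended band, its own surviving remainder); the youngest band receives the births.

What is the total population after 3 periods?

Numbering the bands 1..7 from youngest to oldest:
Period 1.
Births: 6550 × 0.366 = 2397
Band 2: 5750 × 0.968 = 5566
Band 3: 6550 × 0.953 = 6242
Band 4: 7750 × 0.947 = 7339
Band 5: 2250 × 0.959 = 2158
Band 6: 6900 × 0.961 = 6631
Band 7: 5800 × 0.935 + 3050 × 0.521 = 5423 + 1589 = 7012
→ [2397, 5566, 6242, 7339, 2158, 6631, 7012]
Period 2.
Births: 5566 × 0.366 = 2037
Band 2: 2397 × 0.968 = 2320
Band 3: 5566 × 0.953 = 5304
Band 4: 6242 × 0.947 = 5911
Band 5: 7339 × 0.959 = 7038
Band 6: 2158 × 0.961 = 2074
Band 7: 6631 × 0.935 + 7012 × 0.521 = 6200 + 3653 = 9853
→ [2037, 2320, 5304, 5911, 7038, 2074, 9853]
Period 3.
Births: 2320 × 0.366 = 849
Band 2: 2037 × 0.968 = 1972
Band 3: 2320 × 0.953 = 2211
Band 4: 5304 × 0.947 = 5023
Band 5: 5911 × 0.959 = 5669
Band 6: 7038 × 0.961 = 6764
Band 7: 2074 × 0.935 + 9853 × 0.521 = 1939 + 5133 = 7072
→ [849, 1972, 2211, 5023, 5669, 6764, 7072]
Total after period 3: 849 + 1972 + 2211 + 5023 + 5669 + 6764 + 7072 = 29560

29560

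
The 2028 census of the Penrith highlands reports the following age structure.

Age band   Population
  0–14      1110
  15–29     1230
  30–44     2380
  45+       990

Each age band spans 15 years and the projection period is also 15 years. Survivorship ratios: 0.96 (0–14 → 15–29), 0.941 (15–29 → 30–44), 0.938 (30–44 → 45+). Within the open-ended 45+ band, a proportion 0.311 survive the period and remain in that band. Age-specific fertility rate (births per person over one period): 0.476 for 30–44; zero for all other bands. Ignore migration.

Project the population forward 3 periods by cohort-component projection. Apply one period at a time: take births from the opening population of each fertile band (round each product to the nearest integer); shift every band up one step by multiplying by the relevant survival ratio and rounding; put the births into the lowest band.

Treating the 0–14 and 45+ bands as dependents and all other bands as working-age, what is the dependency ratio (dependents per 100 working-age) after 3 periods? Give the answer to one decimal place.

[period 1]
Births: 2380 * 0.476 = 1133
15–29: 1110 * 0.96 = 1066
30–44: 1230 * 0.941 = 1157
45+: 2380 * 0.938 + 990 * 0.311 = 2232 + 308 = 2540
Giving 1133 / 1066 / 1157 / 2540.
[period 2]
Births: 1157 * 0.476 = 551
15–29: 1133 * 0.96 = 1088
30–44: 1066 * 0.941 = 1003
45+: 1157 * 0.938 + 2540 * 0.311 = 1085 + 790 = 1875
Giving 551 / 1088 / 1003 / 1875.
[period 3]
Births: 1003 * 0.476 = 477
15–29: 551 * 0.96 = 529
30–44: 1088 * 0.941 = 1024
45+: 1003 * 0.938 + 1875 * 0.311 = 941 + 583 = 1524
Giving 477 / 529 / 1024 / 1524.
Dependents (band 0–14 + band 45+) = 477 + 1524 = 2001; working-age = 1553; ratio = 2001/1553 × 100 = 128.8

128.8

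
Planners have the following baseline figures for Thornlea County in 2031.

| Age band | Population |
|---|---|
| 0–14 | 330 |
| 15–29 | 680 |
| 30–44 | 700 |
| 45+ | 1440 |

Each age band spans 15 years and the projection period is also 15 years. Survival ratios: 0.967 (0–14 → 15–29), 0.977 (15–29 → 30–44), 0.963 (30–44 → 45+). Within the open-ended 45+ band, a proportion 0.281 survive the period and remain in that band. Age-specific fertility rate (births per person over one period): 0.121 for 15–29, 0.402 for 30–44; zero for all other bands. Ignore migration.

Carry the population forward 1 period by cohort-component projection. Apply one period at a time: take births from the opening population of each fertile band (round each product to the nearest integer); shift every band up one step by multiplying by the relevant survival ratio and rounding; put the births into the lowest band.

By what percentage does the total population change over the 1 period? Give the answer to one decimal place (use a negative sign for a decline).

-23.0

Period 1.
Births: 680 × 0.121 = 82, 700 × 0.402 = 281 ⇒ total 363
15–29: 330 × 0.967 = 319
30–44: 680 × 0.977 = 664
45+: 700 × 0.963 + 1440 × 0.281 = 674 + 405 = 1079
Population now: 0–14=363, 15–29=319, 30–44=664, 45+=1079
Total: 3150 → 2425; change = -725; percentage change = -23.0%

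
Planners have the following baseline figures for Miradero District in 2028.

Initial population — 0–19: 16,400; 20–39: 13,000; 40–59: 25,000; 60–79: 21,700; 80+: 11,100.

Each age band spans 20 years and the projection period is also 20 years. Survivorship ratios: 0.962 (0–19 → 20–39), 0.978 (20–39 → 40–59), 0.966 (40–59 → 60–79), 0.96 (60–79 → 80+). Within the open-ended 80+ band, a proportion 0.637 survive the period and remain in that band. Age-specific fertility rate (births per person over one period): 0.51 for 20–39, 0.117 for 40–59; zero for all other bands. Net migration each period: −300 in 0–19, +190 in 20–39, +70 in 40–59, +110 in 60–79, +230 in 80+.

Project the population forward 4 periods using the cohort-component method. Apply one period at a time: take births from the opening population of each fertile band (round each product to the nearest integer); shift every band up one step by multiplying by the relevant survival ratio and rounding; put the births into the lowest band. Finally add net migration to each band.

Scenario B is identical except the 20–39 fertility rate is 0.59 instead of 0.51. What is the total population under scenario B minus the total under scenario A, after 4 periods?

4990

(Bands numbered youngest = 1 to oldest = 5.)
Period 1:
Births: 13000 × 0.51 = 6630 ; 25000 × 0.117 = 2925 ⇒ total 9555
Band 2: 16400 × 0.962 = 15777
Band 3: 13000 × 0.978 = 12714
Band 4: 25000 × 0.966 = 24150
Band 5: 21700 × 0.96 + 11100 × 0.637 = 20832 + 7071 = 27903
Net migration: Band 1 − 300 → 9255; Band 2 + 190 → 15967; Band 3 + 70 → 12784; Band 4 + 110 → 24260; Band 5 + 230 → 28133
→ [9255, 15967, 12784, 24260, 28133]
Period 2:
Births: 15967 × 0.51 = 8143 ; 12784 × 0.117 = 1496 ⇒ total 9639
Band 2: 9255 × 0.962 = 8903
Band 3: 15967 × 0.978 = 15616
Band 4: 12784 × 0.966 = 12349
Band 5: 24260 × 0.96 + 28133 × 0.637 = 23290 + 17921 = 41211
Net migration: Band 1 − 300 → 9339; Band 2 + 190 → 9093; Band 3 + 70 → 15686; Band 4 + 110 → 12459; Band 5 + 230 → 41441
→ [9339, 9093, 15686, 12459, 41441]
Period 3:
Births: 9093 × 0.51 = 4637 ; 15686 × 0.117 = 1835 ⇒ total 6472
Band 2: 9339 × 0.962 = 8984
Band 3: 9093 × 0.978 = 8893
Band 4: 15686 × 0.966 = 15153
Band 5: 12459 × 0.96 + 41441 × 0.637 = 11961 + 26398 = 38359
Net migration: Band 1 − 300 → 6172; Band 2 + 190 → 9174; Band 3 + 70 → 8963; Band 4 + 110 → 15263; Band 5 + 230 → 38589
→ [6172, 9174, 8963, 15263, 38589]
Period 4:
Births: 9174 × 0.51 = 4679 ; 8963 × 0.117 = 1049 ⇒ total 5728
Band 2: 6172 × 0.962 = 5937
Band 3: 9174 × 0.978 = 8972
Band 4: 8963 × 0.966 = 8658
Band 5: 15263 × 0.96 + 38589 × 0.637 = 14652 + 24581 = 39233
Net migration: Band 1 − 300 → 5428; Band 2 + 190 → 6127; Band 3 + 70 → 9042; Band 4 + 110 → 8768; Band 5 + 230 → 39463
→ [5428, 6127, 9042, 8768, 39463]
Scenario A total after 4 periods: 68828
Scenario B projection —
Period 1:
Births: 13000 × 0.59 = 7670 ; 25000 × 0.117 = 2925 ⇒ total 10595
Band 2: 16400 × 0.962 = 15777
Band 3: 13000 × 0.978 = 12714
Band 4: 25000 × 0.966 = 24150
Band 5: 21700 × 0.96 + 11100 × 0.637 = 20832 + 7071 = 27903
Net migration: Band 1 − 300 → 10295; Band 2 + 190 → 15967; Band 3 + 70 → 12784; Band 4 + 110 → 24260; Band 5 + 230 → 28133
→ [10295, 15967, 12784, 24260, 28133]
Period 2:
Births: 15967 × 0.59 = 9421 ; 12784 × 0.117 = 1496 ⇒ total 10917
Band 2: 10295 × 0.962 = 9904
Band 3: 15967 × 0.978 = 15616
Band 4: 12784 × 0.966 = 12349
Band 5: 24260 × 0.96 + 28133 × 0.637 = 23290 + 17921 = 41211
Net migration: Band 1 − 300 → 10617; Band 2 + 190 → 10094; Band 3 + 70 → 15686; Band 4 + 110 → 12459; Band 5 + 230 → 41441
→ [10617, 10094, 15686, 12459, 41441]
Period 3:
Births: 10094 × 0.59 = 5955 ; 15686 × 0.117 = 1835 ⇒ total 7790
Band 2: 10617 × 0.962 = 10214
Band 3: 10094 × 0.978 = 9872
Band 4: 15686 × 0.966 = 15153
Band 5: 12459 × 0.96 + 41441 × 0.637 = 11961 + 26398 = 38359
Net migration: Band 1 − 300 → 7490; Band 2 + 190 → 10404; Band 3 + 70 → 9942; Band 4 + 110 → 15263; Band 5 + 230 → 38589
→ [7490, 10404, 9942, 15263, 38589]
Period 4:
Births: 10404 × 0.59 = 6138 ; 9942 × 0.117 = 1163 ⇒ total 7301
Band 2: 7490 × 0.962 = 7205
Band 3: 10404 × 0.978 = 10175
Band 4: 9942 × 0.966 = 9604
Band 5: 15263 × 0.96 + 38589 × 0.637 = 14652 + 24581 = 39233
Net migration: Band 1 − 300 → 7001; Band 2 + 190 → 7395; Band 3 + 70 → 10245; Band 4 + 110 → 9714; Band 5 + 230 → 39463
→ [7001, 7395, 10245, 9714, 39463]
Scenario B total after 4 periods: 73818
Difference B − A = 73818 − 68828 = 4990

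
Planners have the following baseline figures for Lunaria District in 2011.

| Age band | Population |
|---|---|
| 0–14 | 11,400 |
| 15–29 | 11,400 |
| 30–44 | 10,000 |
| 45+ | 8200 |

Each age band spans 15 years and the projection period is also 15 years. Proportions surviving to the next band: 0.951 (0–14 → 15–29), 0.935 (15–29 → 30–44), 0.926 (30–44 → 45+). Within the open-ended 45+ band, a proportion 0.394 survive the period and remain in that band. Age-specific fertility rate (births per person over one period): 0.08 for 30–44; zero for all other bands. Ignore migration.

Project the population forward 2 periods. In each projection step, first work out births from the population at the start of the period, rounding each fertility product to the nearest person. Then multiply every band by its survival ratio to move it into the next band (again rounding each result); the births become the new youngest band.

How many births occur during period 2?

Call the groups 1 to 4, youngest first.
Period 1:
Births: 10000 × 0.08 = 800
Group 2: 11400 × 0.951 = 10841
Group 3: 11400 × 0.935 = 10659
Group 4: 10000 × 0.926 + 8200 × 0.394 = 9260 + 3231 = 12491
End of period: [800, 10841, 10659, 12491]
Period 2:
Births: 10659 × 0.08 = 853
Group 2: 800 × 0.951 = 761
Group 3: 10841 × 0.935 = 10136
Group 4: 10659 × 0.926 + 12491 × 0.394 = 9870 + 4921 = 14791
End of period: [853, 761, 10136, 14791]

853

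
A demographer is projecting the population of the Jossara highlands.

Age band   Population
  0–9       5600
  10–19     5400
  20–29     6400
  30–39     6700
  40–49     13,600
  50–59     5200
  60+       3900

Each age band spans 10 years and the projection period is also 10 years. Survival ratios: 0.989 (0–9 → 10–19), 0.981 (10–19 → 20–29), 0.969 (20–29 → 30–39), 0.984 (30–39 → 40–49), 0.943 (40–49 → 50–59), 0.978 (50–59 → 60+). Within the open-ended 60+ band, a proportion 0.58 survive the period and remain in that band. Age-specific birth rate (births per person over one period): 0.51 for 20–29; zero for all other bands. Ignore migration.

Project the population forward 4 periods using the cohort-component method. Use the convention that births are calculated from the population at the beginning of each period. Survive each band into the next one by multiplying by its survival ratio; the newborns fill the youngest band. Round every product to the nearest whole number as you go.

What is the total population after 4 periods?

34797

Period 1:
Births: 6400 * 0.51 = 3264
10–19: 5600 * 0.989 = 5538
20–29: 5400 * 0.981 = 5297
30–39: 6400 * 0.969 = 6202
40–49: 6700 * 0.984 = 6593
50–59: 13600 * 0.943 = 12825
60+: 5200 * 0.978 + 3900 * 0.58 = 5086 + 2262 = 7348
Population now: 0–9=3264, 10–19=5538, 20–29=5297, 30–39=6202, 40–49=6593, 50–59=12825, 60+=7348
Period 2:
Births: 5297 * 0.51 = 2701
10–19: 3264 * 0.989 = 3228
20–29: 5538 * 0.981 = 5433
30–39: 5297 * 0.969 = 5133
40–49: 6202 * 0.984 = 6103
50–59: 6593 * 0.943 = 6217
60+: 12825 * 0.978 + 7348 * 0.58 = 12543 + 4262 = 16805
Population now: 0–9=2701, 10–19=3228, 20–29=5433, 30–39=5133, 40–49=6103, 50–59=6217, 60+=16805
Period 3:
Births: 5433 * 0.51 = 2771
10–19: 2701 * 0.989 = 2671
20–29: 3228 * 0.981 = 3167
30–39: 5433 * 0.969 = 5265
40–49: 5133 * 0.984 = 5051
50–59: 6103 * 0.943 = 5755
60+: 6217 * 0.978 + 16805 * 0.58 = 6080 + 9747 = 15827
Population now: 0–9=2771, 10–19=2671, 20–29=3167, 30–39=5265, 40–49=5051, 50–59=5755, 60+=15827
Period 4:
Births: 3167 * 0.51 = 1615
10–19: 2771 * 0.989 = 2741
20–29: 2671 * 0.981 = 2620
30–39: 3167 * 0.969 = 3069
40–49: 5265 * 0.984 = 5181
50–59: 5051 * 0.943 = 4763
60+: 5755 * 0.978 + 15827 * 0.58 = 5628 + 9180 = 14808
Population now: 0–9=1615, 10–19=2741, 20–29=2620, 30–39=3069, 40–49=5181, 50–59=4763, 60+=14808
Total after period 4: 1615 + 2741 + 2620 + 3069 + 5181 + 4763 + 14808 = 34797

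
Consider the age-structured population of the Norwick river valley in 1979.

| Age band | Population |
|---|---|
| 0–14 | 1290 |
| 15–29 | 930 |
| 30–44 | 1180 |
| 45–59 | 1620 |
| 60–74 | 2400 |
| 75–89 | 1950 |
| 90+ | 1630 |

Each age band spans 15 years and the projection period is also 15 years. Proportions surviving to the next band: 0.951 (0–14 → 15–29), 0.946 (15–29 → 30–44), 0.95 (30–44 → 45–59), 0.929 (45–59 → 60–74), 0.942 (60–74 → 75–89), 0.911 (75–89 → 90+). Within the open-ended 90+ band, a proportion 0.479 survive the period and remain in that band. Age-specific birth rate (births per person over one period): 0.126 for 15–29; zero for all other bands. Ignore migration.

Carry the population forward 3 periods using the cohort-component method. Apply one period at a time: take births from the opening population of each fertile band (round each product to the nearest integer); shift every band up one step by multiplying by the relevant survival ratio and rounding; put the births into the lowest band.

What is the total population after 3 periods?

[period 1]
Births: 930 × 0.126 = 117
15–29: 1290 × 0.951 = 1227
30–44: 930 × 0.946 = 880
45–59: 1180 × 0.95 = 1121
60–74: 1620 × 0.929 = 1505
75–89: 2400 × 0.942 = 2261
90+: 1950 × 0.911 + 1630 × 0.479 = 1776 + 781 = 2557
Population now: 0–14=117, 15–29=1227, 30–44=880, 45–59=1121, 60–74=1505, 75–89=2261, 90+=2557
[period 2]
Births: 1227 × 0.126 = 155
15–29: 117 × 0.951 = 111
30–44: 1227 × 0.946 = 1161
45–59: 880 × 0.95 = 836
60–74: 1121 × 0.929 = 1041
75–89: 1505 × 0.942 = 1418
90+: 2261 × 0.911 + 2557 × 0.479 = 2060 + 1225 = 3285
Population now: 0–14=155, 15–29=111, 30–44=1161, 45–59=836, 60–74=1041, 75–89=1418, 90+=3285
[period 3]
Births: 111 × 0.126 = 14
15–29: 155 × 0.951 = 147
30–44: 111 × 0.946 = 105
45–59: 1161 × 0.95 = 1103
60–74: 836 × 0.929 = 777
75–89: 1041 × 0.942 = 981
90+: 1418 × 0.911 + 3285 × 0.479 = 1292 + 1574 = 2866
Population now: 0–14=14, 15–29=147, 30–44=105, 45–59=1103, 60–74=777, 75–89=981, 90+=2866
Total after period 3: 14 + 147 + 105 + 1103 + 777 + 981 + 2866 = 5993

5993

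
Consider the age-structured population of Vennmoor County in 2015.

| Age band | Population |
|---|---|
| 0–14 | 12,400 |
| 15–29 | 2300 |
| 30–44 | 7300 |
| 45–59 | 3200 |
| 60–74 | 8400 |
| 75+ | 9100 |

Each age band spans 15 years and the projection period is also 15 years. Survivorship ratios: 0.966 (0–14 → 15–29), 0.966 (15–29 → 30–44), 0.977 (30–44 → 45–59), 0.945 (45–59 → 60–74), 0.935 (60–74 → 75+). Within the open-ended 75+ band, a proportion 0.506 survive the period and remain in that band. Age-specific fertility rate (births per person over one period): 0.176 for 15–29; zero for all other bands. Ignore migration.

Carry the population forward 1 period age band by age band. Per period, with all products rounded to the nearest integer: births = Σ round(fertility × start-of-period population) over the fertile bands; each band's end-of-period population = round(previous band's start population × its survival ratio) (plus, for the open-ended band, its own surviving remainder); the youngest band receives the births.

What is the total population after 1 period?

37220

[period 1]
Births: 2300 * 0.176 = 405
15–29: 12400 * 0.966 = 11978
30–44: 2300 * 0.966 = 2222
45–59: 7300 * 0.977 = 7132
60–74: 3200 * 0.945 = 3024
75+: 8400 * 0.935 + 9100 * 0.506 = 7854 + 4605 = 12459
Giving 405 / 11978 / 2222 / 7132 / 3024 / 12459.
Total after period 1: 405 + 11978 + 2222 + 7132 + 3024 + 12459 = 37220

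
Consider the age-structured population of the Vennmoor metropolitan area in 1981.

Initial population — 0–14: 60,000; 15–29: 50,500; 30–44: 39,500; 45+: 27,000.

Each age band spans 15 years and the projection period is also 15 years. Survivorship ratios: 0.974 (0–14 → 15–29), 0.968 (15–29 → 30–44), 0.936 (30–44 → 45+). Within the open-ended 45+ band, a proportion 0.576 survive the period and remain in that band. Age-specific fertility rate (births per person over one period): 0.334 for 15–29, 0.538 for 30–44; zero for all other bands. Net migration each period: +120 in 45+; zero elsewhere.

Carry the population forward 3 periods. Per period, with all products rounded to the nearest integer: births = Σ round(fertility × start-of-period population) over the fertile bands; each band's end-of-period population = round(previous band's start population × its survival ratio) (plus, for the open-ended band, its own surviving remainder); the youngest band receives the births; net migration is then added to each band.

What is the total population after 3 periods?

Period 1.
Births: 50500 × 0.334 = 16867 ; 39500 × 0.538 = 21251 → total 38118
15–29: 60000 × 0.974 = 58440
30–44: 50500 × 0.968 = 48884
45+: 39500 × 0.936 + 27000 × 0.576 = 36972 + 15552 = 52524
Net migration: 45+ + 120 → 52644
Giving 38118 / 58440 / 48884 / 52644.
Period 2.
Births: 58440 × 0.334 = 19519 ; 48884 × 0.538 = 26300 → total 45819
15–29: 38118 × 0.974 = 37127
30–44: 58440 × 0.968 = 56570
45+: 48884 × 0.936 + 52644 × 0.576 = 45755 + 30323 = 76078
Net migration: 45+ + 120 → 76198
Giving 45819 / 37127 / 56570 / 76198.
Period 3.
Births: 37127 × 0.334 = 12400 ; 56570 × 0.538 = 30435 → total 42835
15–29: 45819 × 0.974 = 44628
30–44: 37127 × 0.968 = 35939
45+: 56570 × 0.936 + 76198 × 0.576 = 52950 + 43890 = 96840
Net migration: 45+ + 120 → 96960
Giving 42835 / 44628 / 35939 / 96960.
Total after period 3: 42835 + 44628 + 35939 + 96960 = 220362

220362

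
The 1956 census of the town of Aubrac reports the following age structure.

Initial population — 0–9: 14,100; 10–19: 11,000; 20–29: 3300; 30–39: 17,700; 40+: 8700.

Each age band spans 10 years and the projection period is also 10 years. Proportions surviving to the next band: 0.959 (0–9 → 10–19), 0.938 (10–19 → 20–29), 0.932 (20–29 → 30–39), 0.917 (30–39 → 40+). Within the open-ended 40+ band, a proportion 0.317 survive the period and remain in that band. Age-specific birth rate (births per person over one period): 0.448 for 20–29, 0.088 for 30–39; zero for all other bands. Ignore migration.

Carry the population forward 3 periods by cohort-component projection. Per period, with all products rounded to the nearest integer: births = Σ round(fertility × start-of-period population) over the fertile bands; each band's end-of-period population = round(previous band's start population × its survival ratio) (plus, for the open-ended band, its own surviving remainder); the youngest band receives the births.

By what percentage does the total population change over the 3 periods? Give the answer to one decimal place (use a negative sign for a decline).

-31.8

Call the bands 1 to 5, youngest first.
Period 1:
Births: 3300 × 0.448 = 1478 ; 17700 × 0.088 = 1558 → total 3036
Band 2: 14100 × 0.959 = 13522
Band 3: 11000 × 0.938 = 10318
Band 4: 3300 × 0.932 = 3076
Band 5: 17700 × 0.917 + 8700 × 0.317 = 16231 + 2758 = 18989
End of period: [3036, 13522, 10318, 3076, 18989]
Period 2:
Births: 10318 × 0.448 = 4622 ; 3076 × 0.088 = 271 → total 4893
Band 2: 3036 × 0.959 = 2912
Band 3: 13522 × 0.938 = 12684
Band 4: 10318 × 0.932 = 9616
Band 5: 3076 × 0.917 + 18989 × 0.317 = 2821 + 6020 = 8841
End of period: [4893, 2912, 12684, 9616, 8841]
Period 3:
Births: 12684 × 0.448 = 5682 ; 9616 × 0.088 = 846 → total 6528
Band 2: 4893 × 0.959 = 4692
Band 3: 2912 × 0.938 = 2731
Band 4: 12684 × 0.932 = 11821
Band 5: 9616 × 0.917 + 8841 × 0.317 = 8818 + 2803 = 11621
End of period: [6528, 4692, 2731, 11821, 11621]
Total: 54800 → 37393; change = -17407; percentage change = -31.8%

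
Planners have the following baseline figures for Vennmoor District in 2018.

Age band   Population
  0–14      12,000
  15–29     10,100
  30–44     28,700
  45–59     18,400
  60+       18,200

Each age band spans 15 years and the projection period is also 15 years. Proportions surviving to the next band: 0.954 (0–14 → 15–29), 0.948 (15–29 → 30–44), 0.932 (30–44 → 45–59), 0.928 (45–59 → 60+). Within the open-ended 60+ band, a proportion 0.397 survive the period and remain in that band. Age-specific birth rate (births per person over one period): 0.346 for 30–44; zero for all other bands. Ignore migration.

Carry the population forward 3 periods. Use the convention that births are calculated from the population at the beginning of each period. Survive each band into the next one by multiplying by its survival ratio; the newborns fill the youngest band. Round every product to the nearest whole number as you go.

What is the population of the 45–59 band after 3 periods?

10115

Period 1:
Births: 28700 * 0.346 = 9930
15–29: 12000 * 0.954 = 11448
30–44: 10100 * 0.948 = 9575
45–59: 28700 * 0.932 = 26748
60+: 18400 * 0.928 + 18200 * 0.397 = 17075 + 7225 = 24300
→ [9930, 11448, 9575, 26748, 24300]
Period 2:
Births: 9575 * 0.346 = 3313
15–29: 9930 * 0.954 = 9473
30–44: 11448 * 0.948 = 10853
45–59: 9575 * 0.932 = 8924
60+: 26748 * 0.928 + 24300 * 0.397 = 24822 + 9647 = 34469
→ [3313, 9473, 10853, 8924, 34469]
Period 3:
Births: 10853 * 0.346 = 3755
15–29: 3313 * 0.954 = 3161
30–44: 9473 * 0.948 = 8980
45–59: 10853 * 0.932 = 10115
60+: 8924 * 0.928 + 34469 * 0.397 = 8281 + 13684 = 21965
→ [3755, 3161, 8980, 10115, 21965]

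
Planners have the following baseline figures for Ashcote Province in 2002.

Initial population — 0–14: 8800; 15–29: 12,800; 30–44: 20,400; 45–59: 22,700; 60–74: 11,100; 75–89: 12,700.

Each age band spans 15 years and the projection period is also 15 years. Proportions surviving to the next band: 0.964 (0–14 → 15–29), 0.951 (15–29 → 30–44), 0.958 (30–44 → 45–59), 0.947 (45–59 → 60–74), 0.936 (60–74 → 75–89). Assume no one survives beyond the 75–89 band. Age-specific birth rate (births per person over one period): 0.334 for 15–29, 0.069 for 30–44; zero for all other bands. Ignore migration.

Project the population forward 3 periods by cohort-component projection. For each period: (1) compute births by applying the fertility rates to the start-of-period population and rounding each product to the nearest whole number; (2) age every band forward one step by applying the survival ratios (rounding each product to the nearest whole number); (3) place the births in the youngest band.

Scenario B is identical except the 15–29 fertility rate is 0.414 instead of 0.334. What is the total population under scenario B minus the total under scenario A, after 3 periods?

2440

Numbering the bands 1..6 from youngest to oldest:
Period 1:
Births: 12800 × 0.334 = 4275  |  20400 × 0.069 = 1408 ⇒ total 5683
Band 2: 8800 × 0.964 = 8483
Band 3: 12800 × 0.951 = 12173
Band 4: 20400 × 0.958 = 19543
Band 5: 22700 × 0.947 = 21497
Band 6: 11100 × 0.936 = 10390
→ [5683, 8483, 12173, 19543, 21497, 10390]
Period 2:
Births: 8483 × 0.334 = 2833  |  12173 × 0.069 = 840 ⇒ total 3673
Band 2: 5683 × 0.964 = 5478
Band 3: 8483 × 0.951 = 8067
Band 4: 12173 × 0.958 = 11662
Band 5: 19543 × 0.947 = 18507
Band 6: 21497 × 0.936 = 20121
→ [3673, 5478, 8067, 11662, 18507, 20121]
Period 3:
Births: 5478 × 0.334 = 1830  |  8067 × 0.069 = 557 ⇒ total 2387
Band 2: 3673 × 0.964 = 3541
Band 3: 5478 × 0.951 = 5210
Band 4: 8067 × 0.958 = 7728
Band 5: 11662 × 0.947 = 11044
Band 6: 18507 × 0.936 = 17323
→ [2387, 3541, 5210, 7728, 11044, 17323]
Scenario A total after 3 periods: 47233
Scenario B projection —
Period 1:
Births: 12800 × 0.414 = 5299  |  20400 × 0.069 = 1408 ⇒ total 6707
Band 2: 8800 × 0.964 = 8483
Band 3: 12800 × 0.951 = 12173
Band 4: 20400 × 0.958 = 19543
Band 5: 22700 × 0.947 = 21497
Band 6: 11100 × 0.936 = 10390
→ [6707, 8483, 12173, 19543, 21497, 10390]
Period 2:
Births: 8483 × 0.414 = 3512  |  12173 × 0.069 = 840 ⇒ total 4352
Band 2: 6707 × 0.964 = 6466
Band 3: 8483 × 0.951 = 8067
Band 4: 12173 × 0.958 = 11662
Band 5: 19543 × 0.947 = 18507
Band 6: 21497 × 0.936 = 20121
→ [4352, 6466, 8067, 11662, 18507, 20121]
Period 3:
Births: 6466 × 0.414 = 2677  |  8067 × 0.069 = 557 ⇒ total 3234
Band 2: 4352 × 0.964 = 4195
Band 3: 6466 × 0.951 = 6149
Band 4: 8067 × 0.958 = 7728
Band 5: 11662 × 0.947 = 11044
Band 6: 18507 × 0.936 = 17323
→ [3234, 4195, 6149, 7728, 11044, 17323]
Scenario B total after 3 periods: 49673
Difference B − A = 49673 − 47233 = 2440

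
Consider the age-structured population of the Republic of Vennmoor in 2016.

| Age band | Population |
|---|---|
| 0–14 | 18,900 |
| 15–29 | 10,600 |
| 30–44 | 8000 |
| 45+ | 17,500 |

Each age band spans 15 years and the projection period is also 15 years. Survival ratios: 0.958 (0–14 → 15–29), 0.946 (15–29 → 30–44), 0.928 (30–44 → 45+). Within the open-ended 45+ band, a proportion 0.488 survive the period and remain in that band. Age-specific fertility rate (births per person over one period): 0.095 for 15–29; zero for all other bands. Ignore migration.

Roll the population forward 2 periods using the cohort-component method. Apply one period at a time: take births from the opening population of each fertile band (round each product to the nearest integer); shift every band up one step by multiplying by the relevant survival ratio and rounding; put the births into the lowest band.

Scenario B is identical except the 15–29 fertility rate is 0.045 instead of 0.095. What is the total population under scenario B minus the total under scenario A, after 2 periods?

— Period 1 —
Births: 10600 × 0.095 = 1007
15–29: 18900 × 0.958 = 18106
30–44: 10600 × 0.946 = 10028
45+: 8000 × 0.928 + 17500 × 0.488 = 7424 + 8540 = 15964
Giving 1007 / 18106 / 10028 / 15964.
— Period 2 —
Births: 18106 × 0.095 = 1720
15–29: 1007 × 0.958 = 965
30–44: 18106 × 0.946 = 17128
45+: 10028 × 0.928 + 15964 × 0.488 = 9306 + 7790 = 17096
Giving 1720 / 965 / 17128 / 17096.
Scenario A total after 2 periods: 36909
Scenario B projection —
— Period 1 —
Births: 10600 × 0.045 = 477
15–29: 18900 × 0.958 = 18106
30–44: 10600 × 0.946 = 10028
45+: 8000 × 0.928 + 17500 × 0.488 = 7424 + 8540 = 15964
Giving 477 / 18106 / 10028 / 15964.
— Period 2 —
Births: 18106 × 0.045 = 815
15–29: 477 × 0.958 = 457
30–44: 18106 × 0.946 = 17128
45+: 10028 × 0.928 + 15964 × 0.488 = 9306 + 7790 = 17096
Giving 815 / 457 / 17128 / 17096.
Scenario B total after 2 periods: 35496
Difference B − A = 35496 − 36909 = -1413

-1413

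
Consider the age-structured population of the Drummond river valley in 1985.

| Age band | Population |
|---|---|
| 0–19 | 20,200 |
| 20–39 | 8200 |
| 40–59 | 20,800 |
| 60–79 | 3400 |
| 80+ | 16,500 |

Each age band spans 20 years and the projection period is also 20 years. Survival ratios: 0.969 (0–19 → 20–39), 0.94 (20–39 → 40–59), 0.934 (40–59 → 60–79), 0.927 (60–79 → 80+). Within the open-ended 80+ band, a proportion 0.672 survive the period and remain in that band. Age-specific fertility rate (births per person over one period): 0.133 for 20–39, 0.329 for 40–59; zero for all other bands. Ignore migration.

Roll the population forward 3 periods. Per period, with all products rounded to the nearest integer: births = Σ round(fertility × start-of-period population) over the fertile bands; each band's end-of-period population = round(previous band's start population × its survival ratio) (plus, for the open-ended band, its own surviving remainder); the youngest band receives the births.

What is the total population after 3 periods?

61675

Period 1.
Births: 8200 × 0.133 = 1091  |  20800 × 0.329 = 6843 → total 7934
20–39: 20200 × 0.969 = 19574
40–59: 8200 × 0.94 = 7708
60–79: 20800 × 0.934 = 19427
80+: 3400 × 0.927 + 16500 × 0.672 = 3152 + 11088 = 14240
Population now: 0–19=7934, 20–39=19574, 40–59=7708, 60–79=19427, 80+=14240
Period 2.
Births: 19574 × 0.133 = 2603  |  7708 × 0.329 = 2536 → total 5139
20–39: 7934 × 0.969 = 7688
40–59: 19574 × 0.94 = 18400
60–79: 7708 × 0.934 = 7199
80+: 19427 × 0.927 + 14240 × 0.672 = 18009 + 9569 = 27578
Population now: 0–19=5139, 20–39=7688, 40–59=18400, 60–79=7199, 80+=27578
Period 3.
Births: 7688 × 0.133 = 1023  |  18400 × 0.329 = 6054 → total 7077
20–39: 5139 × 0.969 = 4980
40–59: 7688 × 0.94 = 7227
60–79: 18400 × 0.934 = 17186
80+: 7199 × 0.927 + 27578 × 0.672 = 6673 + 18532 = 25205
Population now: 0–19=7077, 20–39=4980, 40–59=7227, 60–79=17186, 80+=25205
Total after period 3: 7077 + 4980 + 7227 + 17186 + 25205 = 61675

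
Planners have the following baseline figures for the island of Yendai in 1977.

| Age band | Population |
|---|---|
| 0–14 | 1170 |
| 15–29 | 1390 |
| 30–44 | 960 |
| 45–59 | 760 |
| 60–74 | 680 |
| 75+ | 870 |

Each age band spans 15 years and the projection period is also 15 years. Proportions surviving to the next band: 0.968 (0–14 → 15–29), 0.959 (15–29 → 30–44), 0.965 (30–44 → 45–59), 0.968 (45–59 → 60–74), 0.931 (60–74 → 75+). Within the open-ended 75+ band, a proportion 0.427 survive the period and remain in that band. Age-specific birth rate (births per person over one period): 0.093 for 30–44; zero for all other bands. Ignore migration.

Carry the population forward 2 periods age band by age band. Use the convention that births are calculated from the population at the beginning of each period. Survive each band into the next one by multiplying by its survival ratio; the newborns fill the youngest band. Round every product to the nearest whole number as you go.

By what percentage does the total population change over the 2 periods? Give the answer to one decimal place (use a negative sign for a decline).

After projecting period 1:
Births: 960 × 0.093 = 89
15–29: 1170 × 0.968 = 1133
30–44: 1390 × 0.959 = 1333
45–59: 960 × 0.965 = 926
60–74: 760 × 0.968 = 736
75+: 680 × 0.931 + 870 × 0.427 = 633 + 371 = 1004
Population now: 0–14=89, 15–29=1133, 30–44=1333, 45–59=926, 60–74=736, 75+=1004
After projecting period 2:
Births: 1333 × 0.093 = 124
15–29: 89 × 0.968 = 86
30–44: 1133 × 0.959 = 1087
45–59: 1333 × 0.965 = 1286
60–74: 926 × 0.968 = 896
75+: 736 × 0.931 + 1004 × 0.427 = 685 + 429 = 1114
Population now: 0–14=124, 15–29=86, 30–44=1087, 45–59=1286, 60–74=896, 75+=1114
Total: 5830 → 4593; change = -1237; percentage change = -21.2%

-21.2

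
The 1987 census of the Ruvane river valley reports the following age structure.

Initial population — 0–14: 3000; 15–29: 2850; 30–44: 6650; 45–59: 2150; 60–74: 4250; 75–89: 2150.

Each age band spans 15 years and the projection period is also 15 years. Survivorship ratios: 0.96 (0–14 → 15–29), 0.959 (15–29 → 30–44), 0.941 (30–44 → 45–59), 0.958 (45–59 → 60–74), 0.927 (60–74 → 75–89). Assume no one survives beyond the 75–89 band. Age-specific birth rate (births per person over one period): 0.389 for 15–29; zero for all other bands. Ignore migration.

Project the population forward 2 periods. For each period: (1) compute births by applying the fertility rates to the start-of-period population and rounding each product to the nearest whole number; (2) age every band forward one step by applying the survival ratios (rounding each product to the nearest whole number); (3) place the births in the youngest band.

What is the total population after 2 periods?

[period 1]
Births: 2850 × 0.389 = 1109
15–29: 3000 × 0.96 = 2880
30–44: 2850 × 0.959 = 2733
45–59: 6650 × 0.941 = 6258
60–74: 2150 × 0.958 = 2060
75–89: 4250 × 0.927 = 3940
Giving 1109 / 2880 / 2733 / 6258 / 2060 / 3940.
[period 2]
Births: 2880 × 0.389 = 1120
15–29: 1109 × 0.96 = 1065
30–44: 2880 × 0.959 = 2762
45–59: 2733 × 0.941 = 2572
60–74: 6258 × 0.958 = 5995
75–89: 2060 × 0.927 = 1910
Giving 1120 / 1065 / 2762 / 2572 / 5995 / 1910.
Total after period 2: 1120 + 1065 + 2762 + 2572 + 5995 + 1910 = 15424

15424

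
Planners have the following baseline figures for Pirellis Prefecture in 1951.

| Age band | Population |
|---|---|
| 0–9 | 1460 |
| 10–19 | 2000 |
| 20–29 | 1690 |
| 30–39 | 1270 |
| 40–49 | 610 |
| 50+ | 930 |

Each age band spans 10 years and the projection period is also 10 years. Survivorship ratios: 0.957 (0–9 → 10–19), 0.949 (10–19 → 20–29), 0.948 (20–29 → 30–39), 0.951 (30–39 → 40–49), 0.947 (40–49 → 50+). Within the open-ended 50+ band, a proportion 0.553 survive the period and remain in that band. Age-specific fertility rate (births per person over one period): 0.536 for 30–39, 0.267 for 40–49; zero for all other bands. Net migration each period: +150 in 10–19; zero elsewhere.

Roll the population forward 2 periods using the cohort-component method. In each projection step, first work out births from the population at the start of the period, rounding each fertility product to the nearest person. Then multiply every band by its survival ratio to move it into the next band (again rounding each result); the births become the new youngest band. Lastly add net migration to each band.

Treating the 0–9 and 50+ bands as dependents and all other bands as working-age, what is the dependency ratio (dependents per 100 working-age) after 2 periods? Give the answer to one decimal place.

Call the groups 1 to 6, youngest first.
[period 1]
Births: 1270 × 0.536 = 681 ; 610 × 0.267 = 163 → total 844
Group 2: 1460 × 0.957 = 1397
Group 3: 2000 × 0.949 = 1898
Group 4: 1690 × 0.948 = 1602
Group 5: 1270 × 0.951 = 1208
Group 6: 610 × 0.947 + 930 × 0.553 = 578 + 514 = 1092
Net migration: Group 2 + 150 → 1547
Giving 844 / 1547 / 1898 / 1602 / 1208 / 1092.
[period 2]
Births: 1602 × 0.536 = 859 ; 1208 × 0.267 = 323 → total 1182
Group 2: 844 × 0.957 = 808
Group 3: 1547 × 0.949 = 1468
Group 4: 1898 × 0.948 = 1799
Group 5: 1602 × 0.951 = 1524
Group 6: 1208 × 0.947 + 1092 × 0.553 = 1144 + 604 = 1748
Net migration: Group 2 + 150 → 958
Giving 1182 / 958 / 1468 / 1799 / 1524 / 1748.
Dependents (band 0–9 + band 50+) = 1182 + 1748 = 2930; working-age = 5749; ratio = 2930/5749 × 100 = 51.0

51.0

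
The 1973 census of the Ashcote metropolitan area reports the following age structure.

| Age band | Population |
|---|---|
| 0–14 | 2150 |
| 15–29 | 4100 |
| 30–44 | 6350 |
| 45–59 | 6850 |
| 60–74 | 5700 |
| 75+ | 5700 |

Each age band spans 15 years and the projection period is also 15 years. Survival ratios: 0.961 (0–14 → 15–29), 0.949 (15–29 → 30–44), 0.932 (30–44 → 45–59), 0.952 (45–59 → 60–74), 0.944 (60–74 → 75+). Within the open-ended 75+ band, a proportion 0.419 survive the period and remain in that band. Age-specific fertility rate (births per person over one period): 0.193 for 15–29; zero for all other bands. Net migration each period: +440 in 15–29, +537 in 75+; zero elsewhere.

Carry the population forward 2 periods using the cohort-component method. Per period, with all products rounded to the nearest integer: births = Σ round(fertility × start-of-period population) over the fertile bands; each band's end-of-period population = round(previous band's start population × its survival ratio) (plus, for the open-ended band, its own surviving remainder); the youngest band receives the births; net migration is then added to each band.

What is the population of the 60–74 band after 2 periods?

(Groups numbered youngest = 1 to oldest = 6.)
[period 1]
Births: 4100 × 0.193 = 791
Group 2: 2150 × 0.961 = 2066
Group 3: 4100 × 0.949 = 3891
Group 4: 6350 × 0.932 = 5918
Group 5: 6850 × 0.952 = 6521
Group 6: 5700 × 0.944 + 5700 × 0.419 = 5381 + 2388 = 7769
Net migration: Group 2 + 440 → 2506; Group 6 + 537 → 8306
End of period: [791, 2506, 3891, 5918, 6521, 8306]
[period 2]
Births: 2506 × 0.193 = 484
Group 2: 791 × 0.961 = 760
Group 3: 2506 × 0.949 = 2378
Group 4: 3891 × 0.932 = 3626
Group 5: 5918 × 0.952 = 5634
Group 6: 6521 × 0.944 + 8306 × 0.419 = 6156 + 3480 = 9636
Net migration: Group 2 + 440 → 1200; Group 6 + 537 → 10173
End of period: [484, 1200, 2378, 3626, 5634, 10173]

5634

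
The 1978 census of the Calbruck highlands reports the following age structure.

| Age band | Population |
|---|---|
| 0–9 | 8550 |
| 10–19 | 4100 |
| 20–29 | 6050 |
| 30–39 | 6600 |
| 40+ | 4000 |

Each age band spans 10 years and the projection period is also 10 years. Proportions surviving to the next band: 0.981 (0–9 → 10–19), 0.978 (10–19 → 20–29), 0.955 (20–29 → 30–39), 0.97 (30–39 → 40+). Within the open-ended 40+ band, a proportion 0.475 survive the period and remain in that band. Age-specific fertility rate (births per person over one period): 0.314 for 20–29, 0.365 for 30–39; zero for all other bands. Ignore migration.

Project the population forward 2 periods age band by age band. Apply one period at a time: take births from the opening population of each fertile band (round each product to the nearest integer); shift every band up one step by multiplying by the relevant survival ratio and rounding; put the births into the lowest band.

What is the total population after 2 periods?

29176

Let group 1 be 0–9 through group 5 = 40+.
Period 1:
Births: 6050 × 0.314 = 1900, 6600 × 0.365 = 2409 — total 4309
Group 2: 8550 × 0.981 = 8388
Group 3: 4100 × 0.978 = 4010
Group 4: 6050 × 0.955 = 5778
Group 5: 6600 × 0.97 + 4000 × 0.475 = 6402 + 1900 = 8302
Giving 4309 / 8388 / 4010 / 5778 / 8302.
Period 2:
Births: 4010 × 0.314 = 1259, 5778 × 0.365 = 2109 — total 3368
Group 2: 4309 × 0.981 = 4227
Group 3: 8388 × 0.978 = 8203
Group 4: 4010 × 0.955 = 3830
Group 5: 5778 × 0.97 + 8302 × 0.475 = 5605 + 3943 = 9548
Giving 3368 / 4227 / 8203 / 3830 / 9548.
Total after period 2: 3368 + 4227 + 8203 + 3830 + 9548 = 29176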